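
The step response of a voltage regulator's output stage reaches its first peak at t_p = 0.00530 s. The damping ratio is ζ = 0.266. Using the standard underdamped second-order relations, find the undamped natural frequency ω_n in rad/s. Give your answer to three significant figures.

ω_n ≈ 615 rad/s

Peak time t_p = π/ω_d, so ω_d = π/t_p = π/0.00530 = 593 rad/s.
ω_n = ω_d/√(1−ζ²) = 593/√0.929 = 615 rad/s.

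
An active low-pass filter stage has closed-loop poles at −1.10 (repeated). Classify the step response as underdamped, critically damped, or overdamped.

Since there is a repeated negative-real pole, the response is critically damped.

critically damped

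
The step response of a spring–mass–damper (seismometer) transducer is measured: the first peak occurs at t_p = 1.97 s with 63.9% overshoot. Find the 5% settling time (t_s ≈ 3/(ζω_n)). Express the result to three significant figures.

t_s ≈ 13.2 s

From the overshoot, ζ = −ln(OS)/√(π²+ln²(OS)) = 0.141.
From t_p = π/ω_d, ω_d = π/1.97 = 1.59 rad/s, so ω_n = ω_d/√(1−ζ²) = 1.61 rad/s.
t_s ≈ 3/(ζω_n) = 3/(0.141·1.61) = 13.2 s.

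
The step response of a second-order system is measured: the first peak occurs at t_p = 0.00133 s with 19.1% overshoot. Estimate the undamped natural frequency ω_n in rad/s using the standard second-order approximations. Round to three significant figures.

From the overshoot, ζ = −ln(OS)/√(π²+ln²(OS)) = 0.466.
t_p = π/ω_d ⇒ ω_d = 2360 rad/s; then ω_n = ω_d/√(1−ζ²) = 2670 rad/s.

ω_n ≈ 2670 rad/s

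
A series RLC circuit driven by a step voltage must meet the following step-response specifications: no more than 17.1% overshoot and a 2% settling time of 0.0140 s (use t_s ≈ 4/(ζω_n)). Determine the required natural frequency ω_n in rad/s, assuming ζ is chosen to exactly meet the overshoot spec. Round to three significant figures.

ω_n ≈ 583 rad/s

From %OS = 100·exp(−πζ/√(1−ζ²)), invert to get ζ = −ln(OS)/√(π² + ln²(OS)) with OS = 0.171.
−ln 0.171 = 1.766, so ζ = 1.766/√(π² + 3.119) = 0.490.
Then ω_n = 4/(ζ t_s) = 4/(0.490 × 0.0140) = 583 rad/s.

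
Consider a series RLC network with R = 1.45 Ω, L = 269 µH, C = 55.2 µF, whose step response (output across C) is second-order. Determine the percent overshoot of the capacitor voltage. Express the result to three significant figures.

For a series RLC circuit (capacitor voltage as output), ω_n = 1/√(LC) = 1/√(269 µH · 55.2 µF) = 8210 rad/s.
ζ = (R/2)·√(C/L) = (1.45/2)·√(55.2 µF/269 µH) = 0.328.
%OS = 100 e^{−πζ/√(1−ζ²)} with ζ = 0.328 gives 33.5%.

%OS ≈ 33.5%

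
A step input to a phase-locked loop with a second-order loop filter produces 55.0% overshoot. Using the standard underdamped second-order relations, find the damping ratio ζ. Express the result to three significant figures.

ζ ≈ 0.187

ζ = −ln(OS)/√(π² + (ln OS)²). With OS = 0.550, ln OS = −0.5978 and ζ = 0.5978/3.198 = 0.187.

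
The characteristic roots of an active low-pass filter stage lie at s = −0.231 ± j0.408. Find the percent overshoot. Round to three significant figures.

%OS ≈ 16.9%

|pole| = ω_n = √(0.231² + 0.408²) = 0.469 rad/s; ζ = cos θ = σ/ω_n = 0.493.
%OS = 100 e^{−πζ/√(1−ζ²)} with ζ = 0.493 gives 16.9%.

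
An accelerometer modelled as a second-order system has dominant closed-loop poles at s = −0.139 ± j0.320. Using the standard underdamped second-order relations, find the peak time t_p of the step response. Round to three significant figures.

t_p = π/ω_d with ω_d = 0.320 (the imaginary part), so t_p = 9.82 s.

t_p ≈ 9.82 s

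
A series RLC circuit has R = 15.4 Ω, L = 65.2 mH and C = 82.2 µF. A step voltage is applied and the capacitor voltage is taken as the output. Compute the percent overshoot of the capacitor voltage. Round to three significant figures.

%OS ≈ 40.9%

For a series RLC circuit (capacitor voltage as output), ω_n = 1/√(LC) = 1/√(65.2 mH · 82.2 µF) = 432 rad/s.
ζ = (R/2)·√(C/L) = (15.4/2)·√(82.2 µF/65.2 mH) = 0.273.
%OS = 100 e^{−πζ/√(1−ζ²)} with ζ = 0.273 gives 40.9%.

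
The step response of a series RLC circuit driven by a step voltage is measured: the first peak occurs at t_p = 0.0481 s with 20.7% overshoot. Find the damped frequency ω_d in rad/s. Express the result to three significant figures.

ω_d ≈ 65.3 rad/s

t_p = π/ω_d, so ω_d = π/0.0481 = 65.3 rad/s.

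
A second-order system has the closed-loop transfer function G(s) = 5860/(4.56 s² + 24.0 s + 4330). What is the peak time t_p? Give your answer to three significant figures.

t_p ≈ 0.102 s

Dividing through by 4.56: denominator becomes s² + 5.263 s + 949.6.
So ω_n = √949.6 = 30.8 rad/s and ζ = 5.263/(2·30.8) = 0.0854.
ω_d = ω_n√(1−ζ²) = 30.7 rad/s. t_p = π/ω_d = 0.102 s.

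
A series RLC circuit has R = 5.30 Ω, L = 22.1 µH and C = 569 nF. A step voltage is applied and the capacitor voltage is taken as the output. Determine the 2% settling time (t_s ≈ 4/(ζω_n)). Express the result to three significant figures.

For a series RLC circuit (capacitor voltage as output), ω_n = 1/√(LC) = 1/√(22.1 µH · 569 nF) = 282000 rad/s.
ζ = (R/2)·√(C/L) = (5.30/2)·√(569 nF/22.1 µH) = 0.425.
t_s ≈ 4/(ζω_n) = 0.0000334 s.

t_s ≈ 0.0000334 s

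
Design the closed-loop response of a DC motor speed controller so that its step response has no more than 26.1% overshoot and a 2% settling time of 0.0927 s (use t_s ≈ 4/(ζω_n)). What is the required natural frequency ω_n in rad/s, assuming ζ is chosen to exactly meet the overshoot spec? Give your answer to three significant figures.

ζ = −ln(OS)/√(π² + (ln OS)²). With OS = 0.261, ln OS = −1.343 and ζ = 1.343/3.417 = 0.393.
From t_s ≈ 4/(ζω_n): ω_n = 4/(ζ·t_s) = 4/(0.393·0.0927) = 110 rad/s.

ω_n ≈ 110 rad/s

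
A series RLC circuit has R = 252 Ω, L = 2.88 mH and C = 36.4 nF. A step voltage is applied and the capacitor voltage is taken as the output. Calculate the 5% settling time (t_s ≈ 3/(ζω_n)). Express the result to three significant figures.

t_s ≈ 0.0000686 s

For a series RLC circuit (capacitor voltage as output), ω_n = 1/√(LC) = 1/√(2.88 mH · 36.4 nF) = 97700 rad/s.
ζ = (R/2)·√(C/L) = (252/2)·√(36.4 nF/2.88 mH) = 0.448.
t_s ≈ 3/(ζω_n) = 0.0000686 s.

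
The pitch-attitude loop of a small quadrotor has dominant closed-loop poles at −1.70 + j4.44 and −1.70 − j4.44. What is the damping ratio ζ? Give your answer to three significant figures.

|pole| = ω_n = √(1.70² + 4.44²) = 4.75 rad/s; ζ = cos θ = σ/ω_n = 0.358.

ζ ≈ 0.358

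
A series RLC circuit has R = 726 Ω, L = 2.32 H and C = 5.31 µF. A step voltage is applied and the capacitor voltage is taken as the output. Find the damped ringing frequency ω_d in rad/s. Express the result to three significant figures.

For a series RLC circuit (capacitor voltage as output), ω_n = 1/√(LC) = 1/√(2.32 H · 5.31 µF) = 285 rad/s.
ζ = (R/2)·√(C/L) = (726/2)·√(5.31 µF/2.32 H) = 0.549.
The damped frequency ω_d = ω_n√(1−ζ²) = 238 rad/s.

ω_d ≈ 238 rad/s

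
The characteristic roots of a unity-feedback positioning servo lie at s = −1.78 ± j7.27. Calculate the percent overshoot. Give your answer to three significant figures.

%OS ≈ 46.3%

With σ = 1.78, ω_d = 7.27: ω_n = √(σ²+ω_d²) = 7.48 rad/s, ζ = σ/ω_n = 0.238.
%OS = 100·exp(−πζ/√(1−ζ²)) = 46.3%.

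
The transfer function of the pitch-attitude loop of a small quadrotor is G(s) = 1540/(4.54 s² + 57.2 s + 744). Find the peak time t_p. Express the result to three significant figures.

Dividing through by 4.54: denominator becomes s² + 12.60 s + 163.9.
So ω_n = √163.9 = 12.8 rad/s and ζ = 12.60/(2·12.8) = 0.492.
ω_d = ω_n√(1−ζ²) = 11.1 rad/s. t_p = π/ω_d = 0.282 s.

t_p ≈ 0.282 s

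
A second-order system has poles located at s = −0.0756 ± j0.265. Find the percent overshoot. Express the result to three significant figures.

%OS ≈ 40.8%

With σ = 0.0756, ω_d = 0.265: ω_n = √(σ²+ω_d²) = 0.276 rad/s, ζ = σ/ω_n = 0.274.
%OS = 100·exp(−πζ/√(1−ζ²)) = 40.8%.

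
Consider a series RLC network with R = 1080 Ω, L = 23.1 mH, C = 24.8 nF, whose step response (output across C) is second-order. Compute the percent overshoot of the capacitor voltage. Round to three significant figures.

%OS ≈ 12.0%

For a series RLC circuit (capacitor voltage as output), ω_n = 1/√(LC) = 1/√(23.1 mH · 24.8 nF) = 41800 rad/s.
ζ = (R/2)·√(C/L) = (1080/2)·√(24.8 nF/23.1 mH) = 0.560.
%OS = 100·exp(−πζ/√(1−ζ²)) = 12.0%.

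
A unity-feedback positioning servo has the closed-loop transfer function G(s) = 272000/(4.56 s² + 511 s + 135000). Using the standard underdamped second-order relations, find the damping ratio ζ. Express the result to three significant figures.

ζ ≈ 0.326

Dividing through by 4.56: denominator becomes s² + 112.1 s + 29610.
So ω_n = √29610 = 172 rad/s and ζ = 112.1/(2·172) = 0.326.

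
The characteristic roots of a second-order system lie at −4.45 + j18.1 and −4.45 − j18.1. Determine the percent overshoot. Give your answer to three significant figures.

|pole| = ω_n = √(4.45² + 18.1²) = 18.6 rad/s; ζ = cos θ = σ/ω_n = 0.239.
%OS = 100 e^{−πζ/√(1−ζ²)} with ζ = 0.239 gives 46.2%.

%OS ≈ 46.2%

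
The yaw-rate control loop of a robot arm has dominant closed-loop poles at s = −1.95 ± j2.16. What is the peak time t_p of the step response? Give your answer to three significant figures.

t_p = π/ω_d with ω_d = 2.16 (the imaginary part), so t_p = 1.45 s.

t_p ≈ 1.45 s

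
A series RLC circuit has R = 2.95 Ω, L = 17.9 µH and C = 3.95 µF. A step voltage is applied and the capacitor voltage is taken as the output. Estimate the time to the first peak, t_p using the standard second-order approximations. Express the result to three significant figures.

t_p ≈ 0.0000366 s

For a series RLC circuit (capacitor voltage as output), ω_n = 1/√(LC) = 1/√(17.9 µH · 3.95 µF) = 119000 rad/s.
ζ = (R/2)·√(C/L) = (2.95/2)·√(3.95 µF/17.9 µH) = 0.693.
ω_d = 119000·√(1 − 0.693²) = 85800 rad/s. t_p = π/ω_d = 0.0000366 s.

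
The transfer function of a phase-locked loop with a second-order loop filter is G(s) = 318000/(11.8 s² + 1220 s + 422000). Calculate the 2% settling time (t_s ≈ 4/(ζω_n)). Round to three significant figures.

t_s ≈ 0.0774 s

Dividing through by 11.8: denominator becomes s² + 103.4 s + 35760.
So ω_n = √35760 = 189 rad/s and ζ = 103.4/(2·189) = 0.273.
t_s ≈ 4/(ζω_n) = 0.0774 s.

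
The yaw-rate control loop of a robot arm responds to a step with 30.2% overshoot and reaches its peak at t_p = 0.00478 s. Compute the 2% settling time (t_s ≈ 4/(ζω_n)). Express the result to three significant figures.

ζ from %OS: ζ = |ln 0.302|/√(π²+ln²0.302) = 0.356.
t_p = π/ω_d ⇒ ω_d = 657 rad/s; then ω_n = ω_d/√(1−ζ²) = 703 rad/s.
t_s ≈ 4/(ζω_n) = 4/(0.356·703) = 0.0160 s.

t_s ≈ 0.0160 s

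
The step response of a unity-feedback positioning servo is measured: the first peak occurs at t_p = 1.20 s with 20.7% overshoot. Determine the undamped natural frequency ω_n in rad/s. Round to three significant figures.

The overshoot fixes ζ = −ln(OS)/√(π²+ln²(OS)) = 0.448.
From t_p = π/ω_d, ω_d = π/1.20 = 2.62 rad/s, so ω_n = ω_d/√(1−ζ²) = 2.93 rad/s.

ω_n ≈ 2.93 rad/s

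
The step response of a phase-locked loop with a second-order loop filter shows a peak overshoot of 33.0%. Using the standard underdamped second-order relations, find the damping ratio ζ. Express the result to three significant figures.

ζ ≈ 0.333

ζ = −ln(OS)/√(π² + (ln OS)²). With OS = 0.330, ln OS = −1.109 and ζ = 1.109/3.331 = 0.333.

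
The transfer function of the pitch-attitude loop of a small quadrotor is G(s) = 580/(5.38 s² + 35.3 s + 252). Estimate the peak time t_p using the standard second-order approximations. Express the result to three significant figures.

t_p ≈ 0.523 s

Dividing through by 5.38: denominator becomes s² + 6.561 s + 46.84.
So ω_n = √46.84 = 6.84 rad/s and ζ = 6.561/(2·6.84) = 0.479.
ω_d = ω_n√(1−ζ²) = 6.01 rad/s. t_p = π/ω_d = 0.523 s.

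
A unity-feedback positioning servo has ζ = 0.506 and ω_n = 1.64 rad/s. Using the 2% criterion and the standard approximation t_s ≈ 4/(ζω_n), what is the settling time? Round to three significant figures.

t_s ≈ 4/(ζω_n) = 4/(0.506 × 1.64) = 4.82 s.

t_s ≈ 4.82 s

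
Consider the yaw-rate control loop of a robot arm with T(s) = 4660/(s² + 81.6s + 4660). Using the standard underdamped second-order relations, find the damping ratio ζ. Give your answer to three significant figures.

ζ ≈ 0.598

Comparing the denominator to s² + 2ζω_n s + ω_n²: ω_n = √4660 = 68.3 rad/s, and 2ζω_n = 81.6 so ζ = 81.6/(2·68.3) = 0.598.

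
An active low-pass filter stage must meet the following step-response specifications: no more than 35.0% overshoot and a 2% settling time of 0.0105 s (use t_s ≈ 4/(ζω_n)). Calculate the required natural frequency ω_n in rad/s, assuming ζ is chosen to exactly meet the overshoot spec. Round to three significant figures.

ω_n ≈ 1200 rad/s

From %OS = 100·exp(−πζ/√(1−ζ²)), invert to get ζ = −ln(OS)/√(π² + ln²(OS)) with OS = 0.350.
−ln 0.350 = 1.050, so ζ = 1.050/√(π² + 1.102) = 0.317.
Then ω_n = 4/(ζ t_s) = 4/(0.317 × 0.0105) = 1200 rad/s.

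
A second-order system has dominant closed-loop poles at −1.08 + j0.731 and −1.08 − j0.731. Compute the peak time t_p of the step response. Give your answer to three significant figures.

t_p ≈ 4.30 s

t_p = π/ω_d with ω_d = 0.731 (the imaginary part), so t_p = 4.30 s.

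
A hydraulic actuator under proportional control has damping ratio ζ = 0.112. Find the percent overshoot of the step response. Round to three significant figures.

%OS ≈ 70.2%

For an underdamped second-order system, %OS = 100·exp(−πζ/√(1−ζ²)).
πζ/√(1−ζ²) = π·0.112/√(1−0.0125) = 0.3541, so %OS = 100·e^(−0.3541) = 70.2%.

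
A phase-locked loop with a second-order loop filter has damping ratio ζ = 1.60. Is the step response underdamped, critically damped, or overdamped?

overdamped

Since ζ = 1.60 > 1, the system is overdamped.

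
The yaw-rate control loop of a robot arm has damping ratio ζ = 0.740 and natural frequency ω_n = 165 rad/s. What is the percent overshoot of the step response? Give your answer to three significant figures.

%OS ≈ 3.15%

For an underdamped second-order system, %OS = 100·exp(−πζ/√(1−ζ²)).
πζ/√(1−ζ²) = π·0.740/√(1−0.548) = 3.456, so %OS = 100·e^(−3.456) = 3.15%.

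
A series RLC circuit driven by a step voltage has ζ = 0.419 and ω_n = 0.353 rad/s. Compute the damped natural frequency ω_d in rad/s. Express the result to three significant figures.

ω_d ≈ 0.321 rad/s

ω_d = ω_n√(1−ζ²) = 0.353·√0.824 = 0.321 rad/s.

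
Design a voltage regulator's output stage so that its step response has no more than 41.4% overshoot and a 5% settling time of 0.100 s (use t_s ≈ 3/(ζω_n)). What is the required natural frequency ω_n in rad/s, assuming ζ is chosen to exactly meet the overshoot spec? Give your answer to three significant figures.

ω_n ≈ 111 rad/s

ζ = −ln(OS)/√(π² + (ln OS)²). With OS = 0.414, ln OS = −0.8819 and ζ = 0.8819/3.263 = 0.270.
From t_s ≈ 3/(ζω_n): ω_n = 3/(ζ·t_s) = 3/(0.270·0.100) = 111 rad/s.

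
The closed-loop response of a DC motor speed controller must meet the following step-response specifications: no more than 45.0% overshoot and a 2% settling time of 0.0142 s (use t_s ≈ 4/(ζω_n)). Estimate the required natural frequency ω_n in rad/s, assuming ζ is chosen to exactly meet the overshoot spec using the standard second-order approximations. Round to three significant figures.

ω_n ≈ 1140 rad/s

From %OS = 100·exp(−πζ/√(1−ζ²)), invert to get ζ = −ln(OS)/√(π² + ln²(OS)) with OS = 0.450.
−ln 0.450 = 0.7985, so ζ = 0.7985/√(π² + 0.6376) = 0.246.
Then ω_n = 4/(ζ t_s) = 4/(0.246 × 0.0142) = 1140 rad/s.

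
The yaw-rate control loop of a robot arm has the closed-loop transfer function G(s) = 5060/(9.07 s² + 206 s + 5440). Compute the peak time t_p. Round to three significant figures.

t_p ≈ 0.145 s

Dividing through by 9.07: denominator becomes s² + 22.71 s + 599.8.
So ω_n = √599.8 = 24.5 rad/s and ζ = 22.71/(2·24.5) = 0.464.
ω_d = 24.5·√(1 − 0.464²) = 21.7 rad/s. t_p = π/ω_d = 0.145 s.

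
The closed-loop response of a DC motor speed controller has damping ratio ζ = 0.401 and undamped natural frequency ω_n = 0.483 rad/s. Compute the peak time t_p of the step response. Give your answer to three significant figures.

t_p ≈ 7.10 s

The damped frequency is ω_d = ω_n√(1−ζ²) = 0.483·√(1−0.161) = 0.442 rad/s.
Peak time t_p = π/ω_d = π/0.442 = 7.10 s.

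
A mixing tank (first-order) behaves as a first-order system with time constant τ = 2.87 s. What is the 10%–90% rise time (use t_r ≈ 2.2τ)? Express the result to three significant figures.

t_r ≈ 2.2τ = 6.31 s.

t_r ≈ 6.31 s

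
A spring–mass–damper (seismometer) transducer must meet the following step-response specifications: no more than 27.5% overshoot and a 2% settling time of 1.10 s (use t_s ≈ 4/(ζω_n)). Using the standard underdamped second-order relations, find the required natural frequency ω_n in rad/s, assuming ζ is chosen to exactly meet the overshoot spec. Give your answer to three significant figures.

ω_n ≈ 9.57 rad/s

ζ = −ln(OS)/√(π² + (ln OS)²). With OS = 0.275, ln OS = −1.291 and ζ = 1.291/3.397 = 0.380.
From t_s ≈ 4/(ζω_n): ω_n = 4/(ζ·t_s) = 4/(0.380·1.10) = 9.57 rad/s.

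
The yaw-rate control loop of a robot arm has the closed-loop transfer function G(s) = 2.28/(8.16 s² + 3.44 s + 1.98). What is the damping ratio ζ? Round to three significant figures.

ζ ≈ 0.428

Dividing through by 8.16: denominator becomes s² + 0.4216 s + 0.2426.
So ω_n = √0.2426 = 0.493 rad/s and ζ = 0.4216/(2·0.493) = 0.428.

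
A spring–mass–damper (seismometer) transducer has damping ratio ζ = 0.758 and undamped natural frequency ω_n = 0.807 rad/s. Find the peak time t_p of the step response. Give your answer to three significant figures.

The damped frequency is ω_d = ω_n√(1−ζ²) = 0.807·√(1−0.575) = 0.526 rad/s.
Peak time t_p = π/ω_d = π/0.526 = 5.97 s.

t_p ≈ 5.97 s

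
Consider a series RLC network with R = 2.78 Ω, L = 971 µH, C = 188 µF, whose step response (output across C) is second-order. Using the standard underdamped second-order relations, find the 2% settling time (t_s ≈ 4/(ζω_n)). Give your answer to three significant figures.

t_s ≈ 0.00279 s

For a series RLC circuit (capacitor voltage as output), ω_n = 1/√(LC) = 1/√(971 µH · 188 µF) = 2340 rad/s.
ζ = (R/2)·√(C/L) = (2.78/2)·√(188 µF/971 µH) = 0.612.
t_s ≈ 4/(ζω_n) = 0.00279 s.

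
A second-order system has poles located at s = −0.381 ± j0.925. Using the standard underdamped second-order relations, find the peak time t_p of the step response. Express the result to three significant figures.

t_p = π/ω_d with ω_d = 0.925 (the imaginary part), so t_p = 3.40 s.

t_p ≈ 3.40 s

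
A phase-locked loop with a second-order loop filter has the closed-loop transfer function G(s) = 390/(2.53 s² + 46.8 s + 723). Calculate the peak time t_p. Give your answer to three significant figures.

Dividing through by 2.53: denominator becomes s² + 18.50 s + 285.8.
So ω_n = √285.8 = 16.9 rad/s and ζ = 18.50/(2·16.9) = 0.547.
ω_d = ω_n√(1−ζ²) = 14.2 rad/s. t_p = π/ω_d = 0.222 s.

t_p ≈ 0.222 s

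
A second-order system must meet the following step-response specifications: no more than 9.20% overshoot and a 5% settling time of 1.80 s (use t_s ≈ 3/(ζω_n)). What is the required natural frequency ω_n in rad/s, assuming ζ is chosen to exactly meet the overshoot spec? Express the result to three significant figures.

ω_n ≈ 2.76 rad/s

ζ = −ln(OS)/√(π² + (ln OS)²). With OS = 0.0920, ln OS = −2.386 and ζ = 2.386/3.945 = 0.605.
Then ω_n = 3/(ζ t_s) = 3/(0.605 × 1.80) = 2.76 rad/s.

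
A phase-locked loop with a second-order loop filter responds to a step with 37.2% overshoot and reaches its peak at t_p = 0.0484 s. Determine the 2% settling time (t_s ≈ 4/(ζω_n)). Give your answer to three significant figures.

ζ from %OS: ζ = |ln 0.372|/√(π²+ln²0.372) = 0.300.
From t_p = π/ω_d, ω_d = π/0.0484 = 64.9 rad/s, so ω_n = ω_d/√(1−ζ²) = 68.0 rad/s.
t_s ≈ 4/(ζω_n) = 4/(0.300·68.0) = 0.196 s.

t_s ≈ 0.196 s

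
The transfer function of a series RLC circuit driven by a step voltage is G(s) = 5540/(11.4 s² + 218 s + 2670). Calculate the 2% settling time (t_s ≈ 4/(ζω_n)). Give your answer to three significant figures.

t_s ≈ 0.418 s

Dividing through by 11.4: denominator becomes s² + 19.12 s + 234.2.
So ω_n = √234.2 = 15.3 rad/s and ζ = 19.12/(2·15.3) = 0.625.
t_s ≈ 4/(ζω_n) = 0.418 s.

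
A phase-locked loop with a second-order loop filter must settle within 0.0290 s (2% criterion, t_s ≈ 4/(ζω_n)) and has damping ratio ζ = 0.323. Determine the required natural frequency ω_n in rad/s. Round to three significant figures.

Rearranging t_s ≈ 4/(ζω_n) gives ω_n = 4/(ζ·t_s) = 4/(0.323 × 0.0290) = 427 rad/s.

ω_n ≈ 427 rad/s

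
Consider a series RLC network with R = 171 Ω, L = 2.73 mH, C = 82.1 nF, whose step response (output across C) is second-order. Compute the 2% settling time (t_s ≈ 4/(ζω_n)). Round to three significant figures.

t_s ≈ 0.000128 s

For a series RLC circuit (capacitor voltage as output), ω_n = 1/√(LC) = 1/√(2.73 mH · 82.1 nF) = 66800 rad/s.
ζ = (R/2)·√(C/L) = (171/2)·√(82.1 nF/2.73 mH) = 0.469.
t_s ≈ 4/(ζω_n) = 0.000128 s.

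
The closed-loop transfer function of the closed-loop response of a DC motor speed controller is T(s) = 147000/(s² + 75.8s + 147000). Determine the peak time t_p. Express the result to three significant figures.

Comparing the denominator to s² + 2ζω_n s + ω_n²: ω_n = √147000 = 383 rad/s, and 2ζω_n = 75.8 so ζ = 75.8/(2·383) = 0.0989.
ω_d = 383·√(1 − 0.0989²) = 382 rad/s. Then t_p = π/ω_d = 0.00823 s.

t_p ≈ 0.00823 s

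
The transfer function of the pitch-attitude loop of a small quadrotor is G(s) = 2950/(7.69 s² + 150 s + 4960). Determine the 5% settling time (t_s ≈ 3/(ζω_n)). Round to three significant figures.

Dividing through by 7.69: denominator becomes s² + 19.51 s + 645.0.
So ω_n = √645.0 = 25.4 rad/s and ζ = 19.51/(2·25.4) = 0.384.
t_s ≈ 3/(ζω_n) = 0.308 s.

t_s ≈ 0.308 s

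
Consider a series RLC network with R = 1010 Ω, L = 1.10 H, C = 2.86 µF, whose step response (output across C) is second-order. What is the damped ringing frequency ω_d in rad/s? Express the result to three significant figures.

ω_d ≈ 327 rad/s

For a series RLC circuit (capacitor voltage as output), ω_n = 1/√(LC) = 1/√(1.10 H · 2.86 µF) = 564 rad/s.
ζ = (R/2)·√(C/L) = (1010/2)·√(2.86 µF/1.10 H) = 0.814.
The damped frequency ω_d = ω_n√(1−ζ²) = 327 rad/s.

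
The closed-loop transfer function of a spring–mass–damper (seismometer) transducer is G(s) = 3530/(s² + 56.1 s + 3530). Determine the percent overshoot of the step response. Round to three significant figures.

%OS ≈ 18.6%

Comparing the denominator to s² + 2ζω_n s + ω_n²: ω_n = √3530 = 59.4 rad/s, and 2ζω_n = 56.1 so ζ = 56.1/(2·59.4) = 0.472.
%OS = 100·exp(−πζ/√(1−ζ²)) = 18.6%.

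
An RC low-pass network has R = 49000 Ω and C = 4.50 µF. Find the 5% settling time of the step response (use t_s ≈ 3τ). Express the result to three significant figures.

τ = RC = 49000 × 4.50 µF = 0.221 s.
t_s ≈ 3τ = 0.661 s.

t_s ≈ 0.661 s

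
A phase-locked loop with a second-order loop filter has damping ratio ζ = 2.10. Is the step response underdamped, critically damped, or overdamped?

Since ζ = 2.10 > 1, the system is overdamped.

overdamped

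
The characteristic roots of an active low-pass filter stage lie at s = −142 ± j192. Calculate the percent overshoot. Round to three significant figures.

%OS ≈ 9.79%

With σ = 142, ω_d = 192: ω_n = √(σ²+ω_d²) = 239 rad/s, ζ = σ/ω_n = 0.595.
%OS = 100 e^{−πζ/√(1−ζ²)} with ζ = 0.595 gives 9.79%.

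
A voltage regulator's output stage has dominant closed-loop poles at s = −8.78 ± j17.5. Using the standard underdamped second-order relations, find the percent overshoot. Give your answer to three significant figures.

With σ = 8.78, ω_d = 17.5: ω_n = √(σ²+ω_d²) = 19.6 rad/s, ζ = σ/ω_n = 0.448.
%OS = 100·exp(−πζ/√(1−ζ²)) = 20.7%.

%OS ≈ 20.7%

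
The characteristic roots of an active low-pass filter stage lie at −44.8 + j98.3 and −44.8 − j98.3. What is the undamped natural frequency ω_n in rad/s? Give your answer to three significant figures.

ω_n ≈ 108 rad/s

The poles are at −σ ± jω_d with σ = 44.8 and ω_d = 98.3, so ω_n = √(σ²+ω_d²) = 108 rad/s and ζ = σ/ω_n = 0.415.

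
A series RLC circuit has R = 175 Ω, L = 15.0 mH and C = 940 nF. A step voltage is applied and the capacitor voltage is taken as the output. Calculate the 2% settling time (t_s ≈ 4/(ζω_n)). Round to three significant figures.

For a series RLC circuit (capacitor voltage as output), ω_n = 1/√(LC) = 1/√(15.0 mH · 940 nF) = 8420 rad/s.
ζ = (R/2)·√(C/L) = (175/2)·√(940 nF/15.0 mH) = 0.693.
t_s ≈ 4/(ζω_n) = 0.000686 s.

t_s ≈ 0.000686 s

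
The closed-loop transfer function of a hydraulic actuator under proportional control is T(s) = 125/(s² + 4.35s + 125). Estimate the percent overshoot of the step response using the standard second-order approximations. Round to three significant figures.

Comparing the denominator to s² + 2ζω_n s + ω_n²: ω_n = √125 = 11.2 rad/s, and 2ζω_n = 4.35 so ζ = 4.35/(2·11.2) = 0.195.
%OS = 100·exp(−πζ/√(1−ζ²)) = 53.6%.

%OS ≈ 53.6%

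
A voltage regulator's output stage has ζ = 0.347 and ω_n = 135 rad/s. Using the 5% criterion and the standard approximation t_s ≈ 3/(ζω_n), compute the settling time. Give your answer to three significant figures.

t_s ≈ 0.0640 s

t_s ≈ 3/(ζω_n) = 3/(0.347 × 135) = 0.0640 s.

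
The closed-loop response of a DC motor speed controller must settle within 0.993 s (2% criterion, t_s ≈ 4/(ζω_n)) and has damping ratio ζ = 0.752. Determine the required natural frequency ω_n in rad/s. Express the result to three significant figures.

ω_n ≈ 5.36 rad/s

Rearranging t_s ≈ 4/(ζω_n) gives ω_n = 4/(ζ·t_s) = 4/(0.752 × 0.993) = 5.36 rad/s.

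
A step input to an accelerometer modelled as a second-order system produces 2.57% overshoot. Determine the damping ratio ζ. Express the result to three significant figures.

ζ ≈ 0.759

ζ = −ln(OS)/√(π² + (ln OS)²). With OS = 0.0257, ln OS = −3.661 and ζ = 3.661/4.824 = 0.759.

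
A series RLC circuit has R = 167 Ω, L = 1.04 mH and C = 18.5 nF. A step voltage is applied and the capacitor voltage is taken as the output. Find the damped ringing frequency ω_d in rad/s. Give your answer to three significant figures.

For a series RLC circuit (capacitor voltage as output), ω_n = 1/√(LC) = 1/√(1.04 mH · 18.5 nF) = 228000 rad/s.
ζ = (R/2)·√(C/L) = (167/2)·√(18.5 nF/1.04 mH) = 0.352.
The damped frequency ω_d = ω_n√(1−ζ²) = 213000 rad/s.

ω_d ≈ 213000 rad/s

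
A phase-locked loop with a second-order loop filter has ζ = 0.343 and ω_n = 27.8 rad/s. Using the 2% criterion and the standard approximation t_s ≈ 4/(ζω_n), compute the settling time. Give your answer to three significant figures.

t_s ≈ 0.419 s

t_s ≈ 4/(ζω_n) = 4/(0.343 × 27.8) = 0.419 s.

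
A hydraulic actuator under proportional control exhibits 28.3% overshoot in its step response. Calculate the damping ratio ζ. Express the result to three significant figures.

ζ = −ln(OS)/√(π² + (ln OS)²). With OS = 0.283, ln OS = −1.262 and ζ = 1.262/3.386 = 0.373.

ζ ≈ 0.373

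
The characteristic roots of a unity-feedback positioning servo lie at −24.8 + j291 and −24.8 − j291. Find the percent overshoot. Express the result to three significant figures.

%OS ≈ 76.5%

The poles are at −σ ± jω_d with σ = 24.8 and ω_d = 291, so ω_n = √(σ²+ω_d²) = 292 rad/s and ζ = σ/ω_n = 0.0849.
Overshoot: exp(−π·0.0849/√(1−0.0849²)) = 0.765, i.e. 76.5%.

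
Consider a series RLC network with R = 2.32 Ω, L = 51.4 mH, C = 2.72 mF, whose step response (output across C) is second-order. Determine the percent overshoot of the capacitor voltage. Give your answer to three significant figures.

For a series RLC circuit (capacitor voltage as output), ω_n = 1/√(LC) = 1/√(51.4 mH · 2.72 mF) = 84.6 rad/s.
ζ = (R/2)·√(C/L) = (2.32/2)·√(2.72 mF/51.4 mH) = 0.267.
Overshoot: exp(−π·0.267/√(1−0.267²)) = 0.419, i.e. 41.9%.

%OS ≈ 41.9%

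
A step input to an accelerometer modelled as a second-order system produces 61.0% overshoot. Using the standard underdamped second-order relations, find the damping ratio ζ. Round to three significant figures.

From %OS = 100·exp(−πζ/√(1−ζ²)), invert to get ζ = −ln(OS)/√(π² + ln²(OS)) with OS = 0.610.
−ln 0.610 = 0.4943, so ζ = 0.4943/√(π² + 0.2443) = 0.155.

ζ ≈ 0.155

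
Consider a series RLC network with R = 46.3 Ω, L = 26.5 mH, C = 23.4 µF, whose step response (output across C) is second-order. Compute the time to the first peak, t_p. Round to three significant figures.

t_p ≈ 0.00341 s

For a series RLC circuit (capacitor voltage as output), ω_n = 1/√(LC) = 1/√(26.5 mH · 23.4 µF) = 1270 rad/s.
ζ = (R/2)·√(C/L) = (46.3/2)·√(23.4 µF/26.5 mH) = 0.688.
ω_d = 1270·√(1 − 0.688²) = 922 rad/s. t_p = π/ω_d = 0.00341 s.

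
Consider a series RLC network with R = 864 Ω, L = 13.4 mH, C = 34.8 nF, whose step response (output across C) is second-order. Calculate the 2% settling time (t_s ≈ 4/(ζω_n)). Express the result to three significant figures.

t_s ≈ 0.000124 s

For a series RLC circuit (capacitor voltage as output), ω_n = 1/√(LC) = 1/√(13.4 mH · 34.8 nF) = 46300 rad/s.
ζ = (R/2)·√(C/L) = (864/2)·√(34.8 nF/13.4 mH) = 0.696.
t_s ≈ 4/(ζω_n) = 0.000124 s.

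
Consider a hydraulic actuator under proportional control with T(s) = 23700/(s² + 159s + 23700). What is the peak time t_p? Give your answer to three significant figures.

ω_n = √23700 = 154 rad/s; ζ = 159/(2·154) = 0.516.
ω_d = ω_n√(1−ζ²) = 132 rad/s. Then t_p = π/ω_d = 0.0238 s.

t_p ≈ 0.0238 s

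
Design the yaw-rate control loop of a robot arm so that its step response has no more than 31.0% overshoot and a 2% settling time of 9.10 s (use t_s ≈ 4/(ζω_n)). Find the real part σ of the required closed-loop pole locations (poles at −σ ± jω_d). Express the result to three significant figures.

The settling-time spec alone fixes σ = ζω_n = 4/t_s = 4/9.10 = 0.440.
(Overshoot then fixes ζ = 0.349 and hence ω_d = σ·√(1−ζ²)/ζ = 1.18 rad/s.)

σ ≈ 0.440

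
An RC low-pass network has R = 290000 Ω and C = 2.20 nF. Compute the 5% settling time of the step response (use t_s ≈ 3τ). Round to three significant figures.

τ = RC = 290000 × 2.20 nF = 0.000638 s.
t_s ≈ 3τ = 0.00191 s.

t_s ≈ 0.00191 s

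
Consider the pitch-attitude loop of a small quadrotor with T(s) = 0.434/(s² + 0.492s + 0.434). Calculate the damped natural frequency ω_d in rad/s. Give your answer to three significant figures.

Comparing the denominator to s² + 2ζω_n s + ω_n²: ω_n = √0.434 = 0.659 rad/s, and 2ζω_n = 0.492 so ζ = 0.492/(2·0.659) = 0.373.
ω_d = 0.659·√(1 − 0.373²) = 0.611 rad/s.

ω_d ≈ 0.611 rad/s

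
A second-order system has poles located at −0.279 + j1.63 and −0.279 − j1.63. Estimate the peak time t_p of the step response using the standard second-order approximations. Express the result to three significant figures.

t_p = π/ω_d with ω_d = 1.63 (the imaginary part), so t_p = 1.93 s.

t_p ≈ 1.93 s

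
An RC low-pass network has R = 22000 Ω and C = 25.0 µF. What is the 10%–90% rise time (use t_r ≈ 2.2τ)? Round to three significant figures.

t_r ≈ 1.21 s

τ = RC = 22000 × 25.0 µF = 0.550 s.
t_r ≈ 2.2τ = 1.21 s.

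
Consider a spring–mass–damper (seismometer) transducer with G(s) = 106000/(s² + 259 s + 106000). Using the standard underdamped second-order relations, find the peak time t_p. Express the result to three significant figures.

t_p ≈ 0.0105 s

Matching coefficients with s² + 2ζω_n s + ω_n² gives ω_n² = 106000 ⇒ ω_n = 326 rad/s, and ζ = 259/(2ω_n) = 0.398.
ω_d = 326·√(1 − 0.398²) = 299 rad/s. Then t_p = π/ω_d = 0.0105 s.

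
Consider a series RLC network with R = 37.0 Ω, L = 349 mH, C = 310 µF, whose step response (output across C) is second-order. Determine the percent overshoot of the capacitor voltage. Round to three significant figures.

For a series RLC circuit (capacitor voltage as output), ω_n = 1/√(LC) = 1/√(349 mH · 310 µF) = 96.1 rad/s.
ζ = (R/2)·√(C/L) = (37.0/2)·√(310 µF/349 mH) = 0.551.
Overshoot: exp(−π·0.551/√(1−0.551²)) = 0.125, i.e. 12.5%.

%OS ≈ 12.5%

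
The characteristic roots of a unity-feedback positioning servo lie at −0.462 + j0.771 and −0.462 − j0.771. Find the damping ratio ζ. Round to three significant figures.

With σ = 0.462, ω_d = 0.771: ω_n = √(σ²+ω_d²) = 0.899 rad/s, ζ = σ/ω_n = 0.514.

ζ ≈ 0.514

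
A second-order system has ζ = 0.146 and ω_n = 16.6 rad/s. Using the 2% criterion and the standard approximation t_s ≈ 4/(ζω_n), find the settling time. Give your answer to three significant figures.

t_s ≈ 4/(ζω_n) = 4/(0.146 × 16.6) = 1.65 s.

t_s ≈ 1.65 s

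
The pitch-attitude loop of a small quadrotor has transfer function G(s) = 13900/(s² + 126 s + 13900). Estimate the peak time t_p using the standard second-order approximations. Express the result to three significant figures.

ω_n = √13900 = 118 rad/s; ζ = 126/(2·118) = 0.534.
The damped frequency ω_d = ω_n√(1−ζ²) = 99.7 rad/s. Then t_p = π/ω_d = 0.0315 s.

t_p ≈ 0.0315 s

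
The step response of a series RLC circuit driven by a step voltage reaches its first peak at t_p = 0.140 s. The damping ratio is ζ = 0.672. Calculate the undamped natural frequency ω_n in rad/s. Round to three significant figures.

ω_n ≈ 30.3 rad/s

Peak time t_p = π/ω_d, so ω_d = π/t_p = π/0.140 = 22.4 rad/s.
ω_n = ω_d/√(1−ζ²) = 22.4/√0.548 = 30.3 rad/s.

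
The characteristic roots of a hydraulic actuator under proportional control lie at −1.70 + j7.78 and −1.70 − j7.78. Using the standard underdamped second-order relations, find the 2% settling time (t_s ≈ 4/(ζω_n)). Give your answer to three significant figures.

For poles at −σ ± jω_d, ζω_n = σ = 1.70, so t_s ≈ 4/σ = 2.35 s.

t_s ≈ 2.35 s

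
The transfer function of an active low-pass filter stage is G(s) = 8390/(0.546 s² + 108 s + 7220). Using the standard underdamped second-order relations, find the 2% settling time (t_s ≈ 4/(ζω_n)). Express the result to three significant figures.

Dividing through by 0.546: denominator becomes s² + 197.8 s + 13220.
So ω_n = √13220 = 115 rad/s and ζ = 197.8/(2·115) = 0.860.
t_s ≈ 4/(ζω_n) = 0.0404 s.

t_s ≈ 0.0404 s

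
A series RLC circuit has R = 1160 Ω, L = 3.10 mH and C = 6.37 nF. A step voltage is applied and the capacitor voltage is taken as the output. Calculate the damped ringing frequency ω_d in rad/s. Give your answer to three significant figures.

For a series RLC circuit (capacitor voltage as output), ω_n = 1/√(LC) = 1/√(3.10 mH · 6.37 nF) = 225000 rad/s.
ζ = (R/2)·√(C/L) = (1160/2)·√(6.37 nF/3.10 mH) = 0.831.
ω_d = 225000·√(1 − 0.831²) = 125000 rad/s.

ω_d ≈ 125000 rad/s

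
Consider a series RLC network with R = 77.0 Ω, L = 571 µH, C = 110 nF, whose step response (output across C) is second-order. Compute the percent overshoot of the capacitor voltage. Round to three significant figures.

For a series RLC circuit (capacitor voltage as output), ω_n = 1/√(LC) = 1/√(571 µH · 110 nF) = 126000 rad/s.
ζ = (R/2)·√(C/L) = (77.0/2)·√(110 nF/571 µH) = 0.534.
Overshoot: exp(−π·0.534/√(1−0.534²)) = 0.137, i.e. 13.7%.

%OS ≈ 13.7%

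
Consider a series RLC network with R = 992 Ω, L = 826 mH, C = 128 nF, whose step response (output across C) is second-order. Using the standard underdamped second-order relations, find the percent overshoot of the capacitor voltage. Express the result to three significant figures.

For a series RLC circuit (capacitor voltage as output), ω_n = 1/√(LC) = 1/√(826 mH · 128 nF) = 3080 rad/s.
ζ = (R/2)·√(C/L) = (992/2)·√(128 nF/826 mH) = 0.195.
Overshoot: exp(−π·0.195/√(1−0.195²)) = 0.535, i.e. 53.5%.

%OS ≈ 53.5%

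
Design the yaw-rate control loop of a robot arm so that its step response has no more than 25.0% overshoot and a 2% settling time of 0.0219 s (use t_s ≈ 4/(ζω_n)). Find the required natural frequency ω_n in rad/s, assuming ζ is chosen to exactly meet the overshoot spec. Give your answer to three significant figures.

From %OS = 100·exp(−πζ/√(1−ζ²)), invert to get ζ = −ln(OS)/√(π² + ln²(OS)) with OS = 0.250.
−ln 0.250 = 1.386, so ζ = 1.386/√(π² + 1.922) = 0.404.
Then ω_n = 4/(ζ t_s) = 4/(0.404 × 0.0219) = 452 rad/s.

ω_n ≈ 452 rad/s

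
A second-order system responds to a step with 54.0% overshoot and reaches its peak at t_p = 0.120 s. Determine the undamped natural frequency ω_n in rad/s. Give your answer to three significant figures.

ζ from %OS: ζ = |ln 0.540|/√(π²+ln²0.540) = 0.192.
From t_p = π/ω_d, ω_d = π/0.120 = 26.2 rad/s, so ω_n = ω_d/√(1−ζ²) = 26.7 rad/s.

ω_n ≈ 26.7 rad/s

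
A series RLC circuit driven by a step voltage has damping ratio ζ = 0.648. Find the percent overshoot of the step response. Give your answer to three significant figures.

%OS ≈ 6.91%

For an underdamped second-order system, %OS = 100·exp(−πζ/√(1−ζ²)).
πζ/√(1−ζ²) = π·0.648/√(1−0.420) = 2.673, so %OS = 100·e^(−2.673) = 6.91%.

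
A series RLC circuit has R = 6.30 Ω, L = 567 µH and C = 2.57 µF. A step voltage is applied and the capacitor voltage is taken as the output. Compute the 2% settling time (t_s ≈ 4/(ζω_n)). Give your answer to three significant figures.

t_s ≈ 0.000720 s

For a series RLC circuit (capacitor voltage as output), ω_n = 1/√(LC) = 1/√(567 µH · 2.57 µF) = 26200 rad/s.
ζ = (R/2)·√(C/L) = (6.30/2)·√(2.57 µF/567 µH) = 0.212.
t_s ≈ 4/(ζω_n) = 0.000720 s.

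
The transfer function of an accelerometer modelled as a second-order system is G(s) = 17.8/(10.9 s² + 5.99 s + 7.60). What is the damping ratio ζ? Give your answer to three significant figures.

ζ ≈ 0.329

Dividing through by 10.9: denominator becomes s² + 0.5495 s + 0.6972.
So ω_n = √0.6972 = 0.835 rad/s and ζ = 0.5495/(2·0.835) = 0.329.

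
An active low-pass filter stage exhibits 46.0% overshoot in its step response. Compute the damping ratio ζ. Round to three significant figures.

ζ ≈ 0.240

Inverting the overshoot relation: ζ = |ln 0.460|/√(π² + ln²0.460) = 0.240.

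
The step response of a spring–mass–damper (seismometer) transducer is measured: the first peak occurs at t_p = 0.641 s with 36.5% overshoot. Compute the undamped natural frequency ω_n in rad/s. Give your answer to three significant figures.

ω_n ≈ 5.15 rad/s

ζ from %OS: ζ = |ln 0.365|/√(π²+ln²0.365) = 0.305.
t_p = π/ω_d ⇒ ω_d = 4.90 rad/s; then ω_n = ω_d/√(1−ζ²) = 5.15 rad/s.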